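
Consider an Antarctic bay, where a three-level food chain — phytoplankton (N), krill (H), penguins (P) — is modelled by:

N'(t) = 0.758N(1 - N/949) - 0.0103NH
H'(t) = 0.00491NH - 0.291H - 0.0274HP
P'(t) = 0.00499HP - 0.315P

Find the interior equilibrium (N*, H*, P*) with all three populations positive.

From dP/dt = 0: 0.00499H* = 0.315, so H* = 63.1.
From dN/dt = 0: 0.758(1 - N*/949) = 0.0103·63.1, giving N* = 949·(1 - 0.858) = 135.
From dH/dt = 0: 0.00491·135 - 0.291 = 0.0274P*, so P* = 0.372/0.0274 = 13.6.

N* ≈ 135, H* ≈ 63.1, P* ≈ 13.6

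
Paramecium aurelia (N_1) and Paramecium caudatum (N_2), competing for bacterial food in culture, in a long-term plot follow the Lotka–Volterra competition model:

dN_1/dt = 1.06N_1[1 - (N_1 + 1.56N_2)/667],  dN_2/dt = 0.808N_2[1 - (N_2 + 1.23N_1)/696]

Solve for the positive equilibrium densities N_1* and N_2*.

N_1* ≈ 456, N_2* ≈ 135

Setting both brackets to zero gives the nullclines N_1 + 1.56N_2 = 667 and 1.23N_1 + N_2 = 696.
Substituting N_2 = 696 - 1.23N_1 into the first: N_1(1 - 1.56·1.23) = 667 - 1.56·696.
So N_1* = -419/-0.919 = 456, and then N_2* = 696 - 1.23·456 = 135.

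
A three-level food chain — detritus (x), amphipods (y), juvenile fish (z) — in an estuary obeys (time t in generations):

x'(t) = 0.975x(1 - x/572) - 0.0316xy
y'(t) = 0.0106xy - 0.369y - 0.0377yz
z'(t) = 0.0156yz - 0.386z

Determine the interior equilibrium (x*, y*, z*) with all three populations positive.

From dz/dt = 0: 0.0156y* = 0.386, so y* = 24.7.
From dx/dt = 0: 0.975(1 - x*/572) = 0.0316·24.7, giving x* = 572·(1 - 0.802) = 113.
From dy/dt = 0: 0.0106·113 - 0.369 = 0.0377z*, so z* = 0.832/0.0377 = 22.1.

x* ≈ 113, y* ≈ 24.7, z* ≈ 22.1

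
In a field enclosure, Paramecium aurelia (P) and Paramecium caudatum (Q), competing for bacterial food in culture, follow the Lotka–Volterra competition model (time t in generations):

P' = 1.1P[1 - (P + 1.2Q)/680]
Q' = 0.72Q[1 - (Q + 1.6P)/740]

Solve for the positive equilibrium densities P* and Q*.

P* ≈ 226, Q* ≈ 378

Setting both brackets to zero gives the nullclines P + 1.2Q = 680 and 1.6P + Q = 740.
Substituting Q = 740 - 1.6P into the first: P(1 - 1.2·1.6) = 680 - 1.2·740.
So P* = -208/-0.92 = 226, and then Q* = 740 - 1.6·226 = 378.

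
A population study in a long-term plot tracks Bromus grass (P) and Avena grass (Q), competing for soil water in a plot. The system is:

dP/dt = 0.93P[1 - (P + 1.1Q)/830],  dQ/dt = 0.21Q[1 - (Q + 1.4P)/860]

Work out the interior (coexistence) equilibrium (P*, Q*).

P* ≈ 215, Q* ≈ 559

Setting both brackets to zero gives the nullclines P + 1.1Q = 830 and 1.4P + Q = 860.
Substituting Q = 860 - 1.4P into the first: P(1 - 1.1·1.4) = 830 - 1.1·860.
So P* = -116/-0.54 = 215, and then Q* = 860 - 1.4·215 = 559.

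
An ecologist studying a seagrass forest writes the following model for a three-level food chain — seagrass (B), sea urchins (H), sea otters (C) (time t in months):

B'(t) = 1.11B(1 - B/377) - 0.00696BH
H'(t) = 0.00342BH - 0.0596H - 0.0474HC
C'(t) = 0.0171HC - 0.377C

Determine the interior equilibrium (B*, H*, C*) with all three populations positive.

B* ≈ 325, H* ≈ 22, C* ≈ 22.2

From dC/dt = 0: 0.0171H* = 0.377, so H* = 22.
From dB/dt = 0: 1.11(1 - B*/377) = 0.00696·22, giving B* = 377·(1 - 0.138) = 325.
From dH/dt = 0: 0.00342·325 - 0.0596 = 0.0474C*, so C* = 1.05/0.0474 = 22.2.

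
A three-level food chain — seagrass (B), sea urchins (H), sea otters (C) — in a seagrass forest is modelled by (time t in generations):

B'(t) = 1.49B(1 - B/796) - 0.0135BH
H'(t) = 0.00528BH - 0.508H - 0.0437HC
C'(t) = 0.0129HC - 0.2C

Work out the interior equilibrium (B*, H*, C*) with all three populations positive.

B* ≈ 684, H* ≈ 15.5, C* ≈ 71

From dC/dt = 0: 0.0129H* = 0.2, so H* = 15.5.
From dB/dt = 0: 1.49(1 - B*/796) = 0.0135·15.5, giving B* = 796·(1 - 0.14) = 684.
From dH/dt = 0: 0.00528·684 - 0.508 = 0.0437C*, so C* = 3.1/0.0437 = 71.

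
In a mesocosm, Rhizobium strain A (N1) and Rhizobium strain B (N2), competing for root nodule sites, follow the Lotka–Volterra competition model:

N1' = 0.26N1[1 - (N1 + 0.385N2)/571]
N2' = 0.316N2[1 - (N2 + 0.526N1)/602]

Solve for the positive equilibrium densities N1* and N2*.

N1* ≈ 425, N2* ≈ 378

Setting both brackets to zero gives the nullclines N1 + 0.385N2 = 571 and 0.526N1 + N2 = 602.
Substituting N2 = 602 - 0.526N1 into the first: N1(1 - 0.385·0.526) = 571 - 0.385·602.
So N1* = 339/0.797 = 425, and then N2* = 602 - 0.526·425 = 378.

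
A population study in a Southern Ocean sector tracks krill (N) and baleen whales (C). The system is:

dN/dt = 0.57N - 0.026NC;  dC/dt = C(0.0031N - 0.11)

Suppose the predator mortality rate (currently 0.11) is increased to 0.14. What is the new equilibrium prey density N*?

At the interior fixed point, setting dC/dt = 0 with C > 0 fixes N* = (predator death rate)/(NC coefficient) — independent of the other coefficients.
With the change, N* = 0.14/0.0031 = 45.2; it rises from 35.5.

N* ≈ 45.2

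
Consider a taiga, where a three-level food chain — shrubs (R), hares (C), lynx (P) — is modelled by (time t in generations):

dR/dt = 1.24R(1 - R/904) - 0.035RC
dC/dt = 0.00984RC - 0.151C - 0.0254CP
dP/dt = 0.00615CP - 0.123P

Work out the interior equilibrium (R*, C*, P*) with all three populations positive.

From dP/dt = 0: 0.00615C* = 0.123, so C* = 20.
From dR/dt = 0: 1.24(1 - R*/904) = 0.035·20, giving R* = 904·(1 - 0.565) = 394.
From dC/dt = 0: 0.00984·394 - 0.151 = 0.0254P*, so P* = 3.72/0.0254 = 147.

R* ≈ 394, C* ≈ 20, P* ≈ 147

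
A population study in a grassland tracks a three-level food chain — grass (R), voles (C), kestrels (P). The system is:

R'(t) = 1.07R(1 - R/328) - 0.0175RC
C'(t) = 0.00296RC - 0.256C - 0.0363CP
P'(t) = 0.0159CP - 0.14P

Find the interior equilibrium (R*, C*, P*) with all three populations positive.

From dP/dt = 0: 0.0159C* = 0.14, so C* = 8.81.
From dR/dt = 0: 1.07(1 - R*/328) = 0.0175·8.81, giving R* = 328·(1 - 0.144) = 281.
From dC/dt = 0: 0.00296·281 - 0.256 = 0.0363P*, so P* = 0.575/0.0363 = 15.8.

R* ≈ 281, C* ≈ 8.81, P* ≈ 15.8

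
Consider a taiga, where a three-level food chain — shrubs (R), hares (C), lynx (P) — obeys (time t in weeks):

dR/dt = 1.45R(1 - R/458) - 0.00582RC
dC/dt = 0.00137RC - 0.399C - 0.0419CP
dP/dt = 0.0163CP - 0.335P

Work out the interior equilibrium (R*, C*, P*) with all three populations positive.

R* ≈ 420, C* ≈ 20.6, P* ≈ 4.22

From dP/dt = 0: 0.0163C* = 0.335, so C* = 20.6.
From dR/dt = 0: 1.45(1 - R*/458) = 0.00582·20.6, giving R* = 458·(1 - 0.0825) = 420.
From dC/dt = 0: 0.00137·420 - 0.399 = 0.0419P*, so P* = 0.177/0.0419 = 4.22.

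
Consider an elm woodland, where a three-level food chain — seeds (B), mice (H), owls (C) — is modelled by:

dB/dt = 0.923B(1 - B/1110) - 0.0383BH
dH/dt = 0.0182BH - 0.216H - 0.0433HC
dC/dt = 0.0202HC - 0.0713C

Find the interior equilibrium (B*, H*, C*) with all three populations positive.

From dC/dt = 0: 0.0202H* = 0.0713, so H* = 3.53.
From dB/dt = 0: 0.923(1 - B*/1110) = 0.0383·3.53, giving B* = 1110·(1 - 0.146) = 947.
From dH/dt = 0: 0.0182·947 - 0.216 = 0.0433C*, so C* = 17/0.0433 = 393.

B* ≈ 947, H* ≈ 3.53, C* ≈ 393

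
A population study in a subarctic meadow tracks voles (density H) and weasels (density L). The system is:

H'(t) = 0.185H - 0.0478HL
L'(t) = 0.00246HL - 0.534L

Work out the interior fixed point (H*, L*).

Set dL/dt = 0 with L > 0: 0.00246H - 0.534 = 0, so H* = 0.534/0.00246 = 217.
Set dH/dt = 0 with H > 0: 0.185 - 0.0478L = 0, so L* = 0.185/0.0478 = 3.87.

H* ≈ 217, L* ≈ 3.87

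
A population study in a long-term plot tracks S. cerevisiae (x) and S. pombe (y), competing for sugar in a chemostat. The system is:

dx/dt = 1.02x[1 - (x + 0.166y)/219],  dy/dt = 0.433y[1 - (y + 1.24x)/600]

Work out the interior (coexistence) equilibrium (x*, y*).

x* ≈ 150, y* ≈ 414

Setting both brackets to zero gives the nullclines x + 0.166y = 219 and 1.24x + y = 600.
Substituting y = 600 - 1.24x into the first: x(1 - 0.166·1.24) = 219 - 0.166·600.
So x* = 119/0.794 = 150, and then y* = 600 - 1.24·150 = 414.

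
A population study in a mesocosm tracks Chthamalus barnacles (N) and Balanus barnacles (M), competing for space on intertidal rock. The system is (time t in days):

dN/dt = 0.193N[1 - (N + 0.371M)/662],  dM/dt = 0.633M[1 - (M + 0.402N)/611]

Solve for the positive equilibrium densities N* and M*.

Setting both brackets to zero gives the nullclines N + 0.371M = 662 and 0.402N + M = 611.
Substituting M = 611 - 0.402N into the first: N(1 - 0.371·0.402) = 662 - 0.371·611.
So N* = 435/0.851 = 512, and then M* = 611 - 0.402·512 = 405.

N* ≈ 512, M* ≈ 405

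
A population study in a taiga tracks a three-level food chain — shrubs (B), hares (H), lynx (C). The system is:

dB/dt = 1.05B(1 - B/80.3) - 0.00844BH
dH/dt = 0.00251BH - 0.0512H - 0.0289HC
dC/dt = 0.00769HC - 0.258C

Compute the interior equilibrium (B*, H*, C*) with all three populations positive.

From dC/dt = 0: 0.00769H* = 0.258, so H* = 33.6.
From dB/dt = 0: 1.05(1 - B*/80.3) = 0.00844·33.6, giving B* = 80.3·(1 - 0.27) = 58.6.
From dH/dt = 0: 0.00251·58.6 - 0.0512 = 0.0289C*, so C* = 0.096/0.0289 = 3.32.

B* ≈ 58.6, H* ≈ 33.6, C* ≈ 3.32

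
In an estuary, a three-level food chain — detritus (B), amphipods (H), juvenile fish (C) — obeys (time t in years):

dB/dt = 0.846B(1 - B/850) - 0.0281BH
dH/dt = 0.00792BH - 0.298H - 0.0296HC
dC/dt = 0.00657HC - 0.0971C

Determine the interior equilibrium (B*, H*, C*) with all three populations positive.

From dC/dt = 0: 0.00657H* = 0.0971, so H* = 14.8.
From dB/dt = 0: 0.846(1 - B*/850) = 0.0281·14.8, giving B* = 850·(1 - 0.491) = 433.
From dH/dt = 0: 0.00792·433 - 0.298 = 0.0296C*, so C* = 3.13/0.0296 = 106.

B* ≈ 433, H* ≈ 14.8, C* ≈ 106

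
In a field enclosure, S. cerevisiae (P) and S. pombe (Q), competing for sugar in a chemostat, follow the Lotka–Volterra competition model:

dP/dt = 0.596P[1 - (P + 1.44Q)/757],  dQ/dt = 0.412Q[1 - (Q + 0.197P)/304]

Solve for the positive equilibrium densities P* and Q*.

Setting both brackets to zero gives the nullclines P + 1.44Q = 757 and 0.197P + Q = 304.
Substituting Q = 304 - 0.197P into the first: P(1 - 1.44·0.197) = 757 - 1.44·304.
So P* = 319/0.716 = 446, and then Q* = 304 - 0.197·446 = 216.

P* ≈ 446, Q* ≈ 216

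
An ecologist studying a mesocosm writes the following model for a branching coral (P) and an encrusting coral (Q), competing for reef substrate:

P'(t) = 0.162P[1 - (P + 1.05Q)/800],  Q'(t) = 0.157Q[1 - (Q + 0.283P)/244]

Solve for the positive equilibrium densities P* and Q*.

P* ≈ 774, Q* ≈ 25

Setting both brackets to zero gives the nullclines P + 1.05Q = 800 and 0.283P + Q = 244.
Substituting Q = 244 - 0.283P into the first: P(1 - 1.05·0.283) = 800 - 1.05·244.
So P* = 544/0.703 = 774, and then Q* = 244 - 0.283·774 = 25.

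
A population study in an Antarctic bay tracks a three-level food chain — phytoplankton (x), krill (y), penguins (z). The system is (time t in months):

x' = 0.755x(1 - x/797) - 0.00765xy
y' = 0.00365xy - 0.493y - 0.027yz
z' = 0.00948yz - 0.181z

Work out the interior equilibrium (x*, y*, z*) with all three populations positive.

x* ≈ 643, y* ≈ 19.1, z* ≈ 68.6

From dz/dt = 0: 0.00948y* = 0.181, so y* = 19.1.
From dx/dt = 0: 0.755(1 - x*/797) = 0.00765·19.1, giving x* = 797·(1 - 0.193) = 643.
From dy/dt = 0: 0.00365·643 - 0.493 = 0.027z*, so z* = 1.85/0.027 = 68.6.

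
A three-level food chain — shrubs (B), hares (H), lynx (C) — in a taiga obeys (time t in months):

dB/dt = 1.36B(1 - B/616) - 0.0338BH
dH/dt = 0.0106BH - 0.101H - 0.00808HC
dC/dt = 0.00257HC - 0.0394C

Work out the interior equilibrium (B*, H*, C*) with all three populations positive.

B* ≈ 381, H* ≈ 15.3, C* ≈ 488

From dC/dt = 0: 0.00257H* = 0.0394, so H* = 15.3.
From dB/dt = 0: 1.36(1 - B*/616) = 0.0338·15.3, giving B* = 616·(1 - 0.381) = 381.
From dH/dt = 0: 0.0106·381 - 0.101 = 0.00808C*, so C* = 3.94/0.00808 = 488.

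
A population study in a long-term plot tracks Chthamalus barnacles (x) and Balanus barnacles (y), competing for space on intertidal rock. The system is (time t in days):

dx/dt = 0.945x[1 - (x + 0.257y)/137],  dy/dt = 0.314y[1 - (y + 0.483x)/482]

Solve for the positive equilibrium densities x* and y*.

Setting both brackets to zero gives the nullclines x + 0.257y = 137 and 0.483x + y = 482.
Substituting y = 482 - 0.483x into the first: x(1 - 0.257·0.483) = 137 - 0.257·482.
So x* = 13.1/0.876 = 15, and then y* = 482 - 0.483·15 = 475.

x* ≈ 15, y* ≈ 475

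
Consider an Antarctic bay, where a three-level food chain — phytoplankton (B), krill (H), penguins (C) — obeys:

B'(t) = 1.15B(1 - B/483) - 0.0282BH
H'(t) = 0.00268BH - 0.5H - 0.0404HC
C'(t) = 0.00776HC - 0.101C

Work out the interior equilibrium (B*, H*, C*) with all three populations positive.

B* ≈ 329, H* ≈ 13, C* ≈ 9.44

From dC/dt = 0: 0.00776H* = 0.101, so H* = 13.
From dB/dt = 0: 1.15(1 - B*/483) = 0.0282·13, giving B* = 483·(1 - 0.319) = 329.
From dH/dt = 0: 0.00268·329 - 0.5 = 0.0404C*, so C* = 0.381/0.0404 = 9.44.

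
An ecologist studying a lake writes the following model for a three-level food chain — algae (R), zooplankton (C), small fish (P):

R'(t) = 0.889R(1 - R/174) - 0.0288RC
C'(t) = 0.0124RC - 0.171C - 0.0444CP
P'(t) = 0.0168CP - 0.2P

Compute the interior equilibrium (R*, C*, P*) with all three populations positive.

From dP/dt = 0: 0.0168C* = 0.2, so C* = 11.9.
From dR/dt = 0: 0.889(1 - R*/174) = 0.0288·11.9, giving R* = 174·(1 - 0.386) = 107.
From dC/dt = 0: 0.0124·107 - 0.171 = 0.0444P*, so P* = 1.15/0.0444 = 26.

R* ≈ 107, C* ≈ 11.9, P* ≈ 26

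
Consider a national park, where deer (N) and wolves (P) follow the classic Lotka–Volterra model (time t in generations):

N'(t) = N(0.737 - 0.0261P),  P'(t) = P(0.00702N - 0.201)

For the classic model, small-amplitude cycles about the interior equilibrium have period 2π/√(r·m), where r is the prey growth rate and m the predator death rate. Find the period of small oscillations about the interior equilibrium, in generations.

T ≈ 16.3 generations

Here r = 0.737 and m = 0.201, so r·m = 0.148.
ω = √0.148 = 0.385 per generation, hence T = 2π/ω ≈ 16.3 generations.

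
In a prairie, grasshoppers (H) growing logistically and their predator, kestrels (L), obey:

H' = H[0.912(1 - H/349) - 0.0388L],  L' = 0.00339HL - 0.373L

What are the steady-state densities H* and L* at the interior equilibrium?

H* ≈ 110, L* ≈ 16.1

From dL/dt = 0 with L > 0: 0.00339H* = 0.373, so H* = 110.
Substitute into dH/dt = 0: 0.912(1 - 110/349) = 0.0388L*.
The bracket is 0.685, giving L* = 0.624/0.0388 = 16.1.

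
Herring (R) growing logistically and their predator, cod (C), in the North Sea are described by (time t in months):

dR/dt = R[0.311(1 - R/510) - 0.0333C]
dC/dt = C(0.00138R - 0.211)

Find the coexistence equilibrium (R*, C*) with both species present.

R* ≈ 153, C* ≈ 6.54

From dC/dt = 0 with C > 0: 0.00138R* = 0.211, so R* = 153.
Substitute into dR/dt = 0: 0.311(1 - 153/510) = 0.0333C*.
The bracket is 0.7, giving C* = 0.218/0.0333 = 6.54.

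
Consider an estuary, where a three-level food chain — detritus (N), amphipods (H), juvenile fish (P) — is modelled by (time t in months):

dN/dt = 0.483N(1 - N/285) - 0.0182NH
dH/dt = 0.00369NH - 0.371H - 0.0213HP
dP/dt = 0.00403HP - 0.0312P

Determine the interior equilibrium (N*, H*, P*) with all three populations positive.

From dP/dt = 0: 0.00403H* = 0.0312, so H* = 7.74.
From dN/dt = 0: 0.483(1 - N*/285) = 0.0182·7.74, giving N* = 285·(1 - 0.292) = 202.
From dH/dt = 0: 0.00369·202 - 0.371 = 0.0213P*, so P* = 0.374/0.0213 = 17.6.

N* ≈ 202, H* ≈ 7.74, P* ≈ 17.6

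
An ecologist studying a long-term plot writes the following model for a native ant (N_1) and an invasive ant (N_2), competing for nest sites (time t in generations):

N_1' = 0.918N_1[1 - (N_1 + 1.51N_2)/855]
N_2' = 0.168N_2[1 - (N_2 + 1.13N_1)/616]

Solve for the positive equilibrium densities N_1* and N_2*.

N_1* ≈ 106, N_2* ≈ 496

Setting both brackets to zero gives the nullclines N_1 + 1.51N_2 = 855 and 1.13N_1 + N_2 = 616.
Substituting N_2 = 616 - 1.13N_1 into the first: N_1(1 - 1.51·1.13) = 855 - 1.51·616.
So N_1* = -75.2/-0.706 = 106, and then N_2* = 616 - 1.13·106 = 496.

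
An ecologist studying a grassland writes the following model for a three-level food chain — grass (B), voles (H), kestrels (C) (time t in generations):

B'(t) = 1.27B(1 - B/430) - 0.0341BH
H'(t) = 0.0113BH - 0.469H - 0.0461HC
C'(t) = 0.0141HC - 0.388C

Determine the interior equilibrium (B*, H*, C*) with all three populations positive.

B* ≈ 112, H* ≈ 27.5, C* ≈ 17.4

From dC/dt = 0: 0.0141H* = 0.388, so H* = 27.5.
From dB/dt = 0: 1.27(1 - B*/430) = 0.0341·27.5, giving B* = 430·(1 - 0.739) = 112.
From dH/dt = 0: 0.0113·112 - 0.469 = 0.0461C*, so C* = 0.8/0.0461 = 17.4.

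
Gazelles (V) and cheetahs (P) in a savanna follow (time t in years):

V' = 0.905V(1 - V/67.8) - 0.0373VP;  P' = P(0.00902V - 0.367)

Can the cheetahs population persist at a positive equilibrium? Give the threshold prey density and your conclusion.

Threshold V = 40.7; K > 40.7, so yes, the predator persists.

The predator equation gives dP/dt > 0 only when V > 0.367/0.00902 = 40.7.
Without the predator, V → K = 67.8. Since 67.8 > 40.7, the predator can invade and persist.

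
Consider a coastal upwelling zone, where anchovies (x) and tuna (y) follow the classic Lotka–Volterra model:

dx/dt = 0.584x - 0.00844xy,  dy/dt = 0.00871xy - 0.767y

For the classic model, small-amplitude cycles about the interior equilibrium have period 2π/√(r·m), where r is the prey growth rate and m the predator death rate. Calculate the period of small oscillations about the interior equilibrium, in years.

Here r = 0.584 and m = 0.767, so r·m = 0.448.
ω = √0.448 = 0.669 per year, hence T = 2π/ω ≈ 9.39 years.

T ≈ 9.39 years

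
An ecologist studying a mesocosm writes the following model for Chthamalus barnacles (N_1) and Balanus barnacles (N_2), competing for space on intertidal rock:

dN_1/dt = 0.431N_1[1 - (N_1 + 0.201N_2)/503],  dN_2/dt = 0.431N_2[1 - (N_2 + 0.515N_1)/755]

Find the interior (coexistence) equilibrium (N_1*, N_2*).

Setting both brackets to zero gives the nullclines N_1 + 0.201N_2 = 503 and 0.515N_1 + N_2 = 755.
Substituting N_2 = 755 - 0.515N_1 into the first: N_1(1 - 0.201·0.515) = 503 - 0.201·755.
So N_1* = 351/0.896 = 392, and then N_2* = 755 - 0.515·392 = 553.

N_1* ≈ 392, N_2* ≈ 553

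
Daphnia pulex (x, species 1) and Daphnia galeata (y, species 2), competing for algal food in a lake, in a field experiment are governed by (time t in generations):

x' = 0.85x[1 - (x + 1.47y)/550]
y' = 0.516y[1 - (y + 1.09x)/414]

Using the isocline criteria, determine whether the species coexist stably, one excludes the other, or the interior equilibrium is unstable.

unstable coexistence (outcome depends on initial conditions)

Compare the nullcline intercepts: K1/α12 = 550/1.47 = 374 < K2 = 414; K2/α21 = 414/1.09 = 380 < K1 = 550.
Since both are reversed, neither can invade when rare; the interior point is a saddle.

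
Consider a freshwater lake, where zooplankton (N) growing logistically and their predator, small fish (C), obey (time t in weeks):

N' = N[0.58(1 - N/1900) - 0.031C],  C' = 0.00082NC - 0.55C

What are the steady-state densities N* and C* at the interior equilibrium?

From dC/dt = 0 with C > 0: 0.00082N* = 0.55, so N* = 671.
Substitute into dN/dt = 0: 0.58(1 - 671/1900) = 0.031C*.
The bracket is 0.647, giving C* = 0.375/0.031 = 12.1.

N* ≈ 671, C* ≈ 12.1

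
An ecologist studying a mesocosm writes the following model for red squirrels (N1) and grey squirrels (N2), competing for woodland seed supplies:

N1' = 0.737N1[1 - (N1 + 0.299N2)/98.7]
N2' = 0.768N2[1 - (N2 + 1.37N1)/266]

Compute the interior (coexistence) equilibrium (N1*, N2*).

N1* ≈ 32.5, N2* ≈ 222

Setting both brackets to zero gives the nullclines N1 + 0.299N2 = 98.7 and 1.37N1 + N2 = 266.
Substituting N2 = 266 - 1.37N1 into the first: N1(1 - 0.299·1.37) = 98.7 - 0.299·266.
So N1* = 19.2/0.59 = 32.5, and then N2* = 266 - 1.37·32.5 = 222.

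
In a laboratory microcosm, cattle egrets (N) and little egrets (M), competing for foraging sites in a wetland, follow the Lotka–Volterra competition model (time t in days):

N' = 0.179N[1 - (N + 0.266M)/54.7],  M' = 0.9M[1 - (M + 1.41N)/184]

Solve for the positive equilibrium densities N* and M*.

N* ≈ 9.21, M* ≈ 171

Setting both brackets to zero gives the nullclines N + 0.266M = 54.7 and 1.41N + M = 184.
Substituting M = 184 - 1.41N into the first: N(1 - 0.266·1.41) = 54.7 - 0.266·184.
So N* = 5.76/0.625 = 9.21, and then M* = 184 - 1.41·9.21 = 171.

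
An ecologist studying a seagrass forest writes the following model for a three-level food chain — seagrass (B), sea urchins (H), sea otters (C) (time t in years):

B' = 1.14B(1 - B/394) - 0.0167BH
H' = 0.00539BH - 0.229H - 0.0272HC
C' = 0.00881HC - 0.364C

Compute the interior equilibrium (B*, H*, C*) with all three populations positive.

From dC/dt = 0: 0.00881H* = 0.364, so H* = 41.3.
From dB/dt = 0: 1.14(1 - B*/394) = 0.0167·41.3, giving B* = 394·(1 - 0.605) = 156.
From dH/dt = 0: 0.00539·156 - 0.229 = 0.0272C*, so C* = 0.609/0.0272 = 22.4.

B* ≈ 156, H* ≈ 41.3, C* ≈ 22.4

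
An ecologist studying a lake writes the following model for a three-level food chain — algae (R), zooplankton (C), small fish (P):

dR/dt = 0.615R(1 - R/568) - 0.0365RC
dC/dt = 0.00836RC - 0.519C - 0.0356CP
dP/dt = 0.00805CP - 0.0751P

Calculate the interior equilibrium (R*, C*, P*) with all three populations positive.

R* ≈ 254, C* ≈ 9.33, P* ≈ 45

From dP/dt = 0: 0.00805C* = 0.0751, so C* = 9.33.
From dR/dt = 0: 0.615(1 - R*/568) = 0.0365·9.33, giving R* = 568·(1 - 0.554) = 254.
From dC/dt = 0: 0.00836·254 - 0.519 = 0.0356P*, so P* = 1.6/0.0356 = 45.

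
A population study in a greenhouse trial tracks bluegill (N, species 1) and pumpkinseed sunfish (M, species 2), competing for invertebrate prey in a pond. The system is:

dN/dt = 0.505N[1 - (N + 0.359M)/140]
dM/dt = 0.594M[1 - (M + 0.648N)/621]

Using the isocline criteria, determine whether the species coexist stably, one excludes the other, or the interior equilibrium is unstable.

Compare the nullcline intercepts: K1/α12 = 140/0.359 = 390 < K2 = 621; K2/α21 = 621/0.648 = 958 > K1 = 140.
Since the inequalities point opposite ways, species 2 can invade but species 1 cannot.

species 2 excludes species 1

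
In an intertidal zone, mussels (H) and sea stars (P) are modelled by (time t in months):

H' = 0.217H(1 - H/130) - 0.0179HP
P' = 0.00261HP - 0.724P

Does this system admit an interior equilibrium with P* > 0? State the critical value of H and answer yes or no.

The predator equation gives dP/dt > 0 only when H > 0.724/0.00261 = 277.
Without the predator, H → K = 130. Since 130 < 277, the predator cannot invade.

Threshold H = 277; K < 277, so no, the predator goes extinct.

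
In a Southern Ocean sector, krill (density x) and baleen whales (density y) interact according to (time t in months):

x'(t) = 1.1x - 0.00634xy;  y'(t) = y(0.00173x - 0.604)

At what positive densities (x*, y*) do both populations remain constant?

Set dy/dt = 0 with y > 0: 0.00173x - 0.604 = 0, so x* = 0.604/0.00173 = 349.
Set dx/dt = 0 with x > 0: 1.1 - 0.00634y = 0, so y* = 1.1/0.00634 = 174.

x* ≈ 349, y* ≈ 174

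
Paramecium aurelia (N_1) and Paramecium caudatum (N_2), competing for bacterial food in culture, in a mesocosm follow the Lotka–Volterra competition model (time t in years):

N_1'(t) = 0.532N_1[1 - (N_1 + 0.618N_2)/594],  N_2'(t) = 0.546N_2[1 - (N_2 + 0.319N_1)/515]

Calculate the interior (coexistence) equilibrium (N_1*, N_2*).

N_1* ≈ 343, N_2* ≈ 405

Setting both brackets to zero gives the nullclines N_1 + 0.618N_2 = 594 and 0.319N_1 + N_2 = 515.
Substituting N_2 = 515 - 0.319N_1 into the first: N_1(1 - 0.618·0.319) = 594 - 0.618·515.
So N_1* = 276/0.803 = 343, and then N_2* = 515 - 0.319·343 = 405.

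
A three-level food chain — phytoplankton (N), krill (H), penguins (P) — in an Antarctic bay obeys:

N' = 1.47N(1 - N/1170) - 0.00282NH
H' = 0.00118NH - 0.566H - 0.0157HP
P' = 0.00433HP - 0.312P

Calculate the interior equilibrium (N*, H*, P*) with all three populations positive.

From dP/dt = 0: 0.00433H* = 0.312, so H* = 72.1.
From dN/dt = 0: 1.47(1 - N*/1170) = 0.00282·72.1, giving N* = 1170·(1 - 0.138) = 1010.
From dH/dt = 0: 0.00118·1010 - 0.566 = 0.0157P*, so P* = 0.624/0.0157 = 39.7.

N* ≈ 1010, H* ≈ 72.1, P* ≈ 39.7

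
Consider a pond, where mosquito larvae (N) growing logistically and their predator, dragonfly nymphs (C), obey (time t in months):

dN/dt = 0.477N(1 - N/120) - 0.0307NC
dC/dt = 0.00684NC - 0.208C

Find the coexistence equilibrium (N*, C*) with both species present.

N* ≈ 30.4, C* ≈ 11.6

From dC/dt = 0 with C > 0: 0.00684N* = 0.208, so N* = 30.4.
Substitute into dN/dt = 0: 0.477(1 - 30.4/120) = 0.0307C*.
The bracket is 0.747, giving C* = 0.356/0.0307 = 11.6.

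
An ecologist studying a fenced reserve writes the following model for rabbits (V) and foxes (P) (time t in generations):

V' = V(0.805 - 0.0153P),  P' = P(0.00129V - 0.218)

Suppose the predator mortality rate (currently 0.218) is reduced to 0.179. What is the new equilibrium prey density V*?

At the interior fixed point, setting dP/dt = 0 with P > 0 fixes V* = (predator death rate)/(VP coefficient) — independent of the other coefficients.
With the change, V* = 0.179/0.00129 = 139; it falls from 169.

V* ≈ 139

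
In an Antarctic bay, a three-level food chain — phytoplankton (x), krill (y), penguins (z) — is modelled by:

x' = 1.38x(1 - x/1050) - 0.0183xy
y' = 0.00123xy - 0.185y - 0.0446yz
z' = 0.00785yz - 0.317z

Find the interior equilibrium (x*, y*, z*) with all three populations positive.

x* ≈ 488, y* ≈ 40.4, z* ≈ 9.3

From dz/dt = 0: 0.00785y* = 0.317, so y* = 40.4.
From dx/dt = 0: 1.38(1 - x*/1050) = 0.0183·40.4, giving x* = 1050·(1 - 0.536) = 488.
From dy/dt = 0: 0.00123·488 - 0.185 = 0.0446z*, so z* = 0.415/0.0446 = 9.3.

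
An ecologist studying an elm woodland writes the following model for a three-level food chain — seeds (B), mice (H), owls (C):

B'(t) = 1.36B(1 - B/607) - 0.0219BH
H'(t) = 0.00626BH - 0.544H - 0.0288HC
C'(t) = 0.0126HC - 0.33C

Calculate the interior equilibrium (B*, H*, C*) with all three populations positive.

From dC/dt = 0: 0.0126H* = 0.33, so H* = 26.2.
From dB/dt = 0: 1.36(1 - B*/607) = 0.0219·26.2, giving B* = 607·(1 - 0.422) = 351.
From dH/dt = 0: 0.00626·351 - 0.544 = 0.0288C*, so C* = 1.65/0.0288 = 57.4.

B* ≈ 351, H* ≈ 26.2, C* ≈ 57.4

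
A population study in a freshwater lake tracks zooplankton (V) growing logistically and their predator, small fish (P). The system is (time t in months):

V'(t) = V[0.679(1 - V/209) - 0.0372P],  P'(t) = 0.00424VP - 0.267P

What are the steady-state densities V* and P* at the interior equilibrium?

V* ≈ 63, P* ≈ 12.8

From dP/dt = 0 with P > 0: 0.00424V* = 0.267, so V* = 63.
Substitute into dV/dt = 0: 0.679(1 - 63/209) = 0.0372P*.
The bracket is 0.699, giving P* = 0.474/0.0372 = 12.8.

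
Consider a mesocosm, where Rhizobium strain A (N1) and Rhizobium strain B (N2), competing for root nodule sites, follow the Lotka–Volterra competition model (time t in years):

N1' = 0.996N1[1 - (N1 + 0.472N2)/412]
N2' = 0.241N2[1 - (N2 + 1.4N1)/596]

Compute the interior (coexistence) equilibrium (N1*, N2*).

N1* ≈ 385, N2* ≈ 56.6

Setting both brackets to zero gives the nullclines N1 + 0.472N2 = 412 and 1.4N1 + N2 = 596.
Substituting N2 = 596 - 1.4N1 into the first: N1(1 - 0.472·1.4) = 412 - 0.472·596.
So N1* = 131/0.339 = 385, and then N2* = 596 - 1.4·385 = 56.6.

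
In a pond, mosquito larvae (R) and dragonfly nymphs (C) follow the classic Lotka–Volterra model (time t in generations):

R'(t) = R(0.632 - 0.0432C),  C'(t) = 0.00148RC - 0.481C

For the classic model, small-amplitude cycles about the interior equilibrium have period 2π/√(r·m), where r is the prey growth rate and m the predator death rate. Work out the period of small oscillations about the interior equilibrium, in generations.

T ≈ 11.4 generations

Here r = 0.632 and m = 0.481, so r·m = 0.304.
ω = √0.304 = 0.551 per generation, hence T = 2π/ω ≈ 11.4 generations.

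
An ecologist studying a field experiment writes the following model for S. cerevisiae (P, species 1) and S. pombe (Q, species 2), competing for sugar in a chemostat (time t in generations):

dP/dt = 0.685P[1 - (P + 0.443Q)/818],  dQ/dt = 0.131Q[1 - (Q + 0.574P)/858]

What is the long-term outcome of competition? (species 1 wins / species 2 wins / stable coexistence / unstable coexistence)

stable coexistence

Compare the nullcline intercepts: K1/α12 = 818/0.443 = 1850 > K2 = 858; K2/α21 = 858/0.574 = 1490 > K1 = 818.
Since both inequalities hold, each species can invade when rare, so the interior equilibrium is stable.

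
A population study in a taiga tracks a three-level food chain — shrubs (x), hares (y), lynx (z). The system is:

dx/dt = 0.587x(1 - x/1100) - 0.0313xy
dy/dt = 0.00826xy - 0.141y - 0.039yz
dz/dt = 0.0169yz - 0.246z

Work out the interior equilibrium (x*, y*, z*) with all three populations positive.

From dz/dt = 0: 0.0169y* = 0.246, so y* = 14.6.
From dx/dt = 0: 0.587(1 - x*/1100) = 0.0313·14.6, giving x* = 1100·(1 - 0.776) = 246.
From dy/dt = 0: 0.00826·246 - 0.141 = 0.039z*, so z* = 1.89/0.039 = 48.5.

x* ≈ 246, y* ≈ 14.6, z* ≈ 48.5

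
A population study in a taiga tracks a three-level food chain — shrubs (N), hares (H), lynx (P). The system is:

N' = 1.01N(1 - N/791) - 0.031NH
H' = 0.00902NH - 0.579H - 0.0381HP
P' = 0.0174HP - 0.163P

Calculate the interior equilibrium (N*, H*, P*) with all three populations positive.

From dP/dt = 0: 0.0174H* = 0.163, so H* = 9.37.
From dN/dt = 0: 1.01(1 - N*/791) = 0.031·9.37, giving N* = 791·(1 - 0.288) = 564.
From dH/dt = 0: 0.00902·564 - 0.579 = 0.0381P*, so P* = 4.5/0.0381 = 118.

N* ≈ 564, H* ≈ 9.37, P* ≈ 118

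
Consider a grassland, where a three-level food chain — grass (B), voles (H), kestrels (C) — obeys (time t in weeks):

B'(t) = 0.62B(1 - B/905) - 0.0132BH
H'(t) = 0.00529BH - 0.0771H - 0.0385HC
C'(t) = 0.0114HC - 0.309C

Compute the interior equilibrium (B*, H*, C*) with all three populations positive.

B* ≈ 383, H* ≈ 27.1, C* ≈ 50.6

From dC/dt = 0: 0.0114H* = 0.309, so H* = 27.1.
From dB/dt = 0: 0.62(1 - B*/905) = 0.0132·27.1, giving B* = 905·(1 - 0.577) = 383.
From dH/dt = 0: 0.00529·383 - 0.0771 = 0.0385C*, so C* = 1.95/0.0385 = 50.6.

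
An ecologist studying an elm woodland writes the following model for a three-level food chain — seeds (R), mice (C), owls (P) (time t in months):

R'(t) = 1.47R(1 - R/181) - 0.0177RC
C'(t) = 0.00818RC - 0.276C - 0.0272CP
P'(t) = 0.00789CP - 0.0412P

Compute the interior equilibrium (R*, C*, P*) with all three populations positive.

R* ≈ 170, C* ≈ 5.22, P* ≈ 40.9

From dP/dt = 0: 0.00789C* = 0.0412, so C* = 5.22.
From dR/dt = 0: 1.47(1 - R*/181) = 0.0177·5.22, giving R* = 181·(1 - 0.0629) = 170.
From dC/dt = 0: 0.00818·170 - 0.276 = 0.0272P*, so P* = 1.11/0.0272 = 40.9.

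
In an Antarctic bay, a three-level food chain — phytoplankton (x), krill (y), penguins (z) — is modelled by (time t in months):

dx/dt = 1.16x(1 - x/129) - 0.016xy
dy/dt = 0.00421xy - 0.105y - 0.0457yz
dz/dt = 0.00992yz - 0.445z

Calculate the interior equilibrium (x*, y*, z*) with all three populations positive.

x* ≈ 49.2, y* ≈ 44.9, z* ≈ 2.23

From dz/dt = 0: 0.00992y* = 0.445, so y* = 44.9.
From dx/dt = 0: 1.16(1 - x*/129) = 0.016·44.9, giving x* = 129·(1 - 0.619) = 49.2.
From dy/dt = 0: 0.00421·49.2 - 0.105 = 0.0457z*, so z* = 0.102/0.0457 = 2.23.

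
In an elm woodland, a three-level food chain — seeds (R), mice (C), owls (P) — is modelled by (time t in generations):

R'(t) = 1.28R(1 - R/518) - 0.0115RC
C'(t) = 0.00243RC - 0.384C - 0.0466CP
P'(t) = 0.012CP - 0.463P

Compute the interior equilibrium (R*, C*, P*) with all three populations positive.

R* ≈ 338, C* ≈ 38.6, P* ≈ 9.41

From dP/dt = 0: 0.012C* = 0.463, so C* = 38.6.
From dR/dt = 0: 1.28(1 - R*/518) = 0.0115·38.6, giving R* = 518·(1 - 0.347) = 338.
From dC/dt = 0: 0.00243·338 - 0.384 = 0.0466P*, so P* = 0.438/0.0466 = 9.41.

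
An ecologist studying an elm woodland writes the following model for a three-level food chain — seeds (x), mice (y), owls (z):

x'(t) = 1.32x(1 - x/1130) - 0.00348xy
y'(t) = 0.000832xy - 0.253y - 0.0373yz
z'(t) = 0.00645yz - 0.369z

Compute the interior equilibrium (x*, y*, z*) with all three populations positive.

From dz/dt = 0: 0.00645y* = 0.369, so y* = 57.2.
From dx/dt = 0: 1.32(1 - x*/1130) = 0.00348·57.2, giving x* = 1130·(1 - 0.151) = 960.
From dy/dt = 0: 0.000832·960 - 0.253 = 0.0373z*, so z* = 0.545/0.0373 = 14.6.

x* ≈ 960, y* ≈ 57.2, z* ≈ 14.6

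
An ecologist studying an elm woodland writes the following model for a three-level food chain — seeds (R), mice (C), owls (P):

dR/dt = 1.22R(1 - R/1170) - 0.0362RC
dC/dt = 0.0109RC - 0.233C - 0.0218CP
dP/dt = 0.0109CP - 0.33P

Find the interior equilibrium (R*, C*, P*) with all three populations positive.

R* ≈ 119, C* ≈ 30.3, P* ≈ 48.8

From dP/dt = 0: 0.0109C* = 0.33, so C* = 30.3.
From dR/dt = 0: 1.22(1 - R*/1170) = 0.0362·30.3, giving R* = 1170·(1 - 0.898) = 119.
From dC/dt = 0: 0.0109·119 - 0.233 = 0.0218P*, so P* = 1.06/0.0218 = 48.8.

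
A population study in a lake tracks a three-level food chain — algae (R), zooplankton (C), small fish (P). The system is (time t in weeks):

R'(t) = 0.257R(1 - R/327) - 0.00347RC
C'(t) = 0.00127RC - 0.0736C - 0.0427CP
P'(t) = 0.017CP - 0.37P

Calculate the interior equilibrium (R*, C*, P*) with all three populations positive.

R* ≈ 231, C* ≈ 21.8, P* ≈ 5.14

From dP/dt = 0: 0.017C* = 0.37, so C* = 21.8.
From dR/dt = 0: 0.257(1 - R*/327) = 0.00347·21.8, giving R* = 327·(1 - 0.294) = 231.
From dC/dt = 0: 0.00127·231 - 0.0736 = 0.0427P*, so P* = 0.22/0.0427 = 5.14.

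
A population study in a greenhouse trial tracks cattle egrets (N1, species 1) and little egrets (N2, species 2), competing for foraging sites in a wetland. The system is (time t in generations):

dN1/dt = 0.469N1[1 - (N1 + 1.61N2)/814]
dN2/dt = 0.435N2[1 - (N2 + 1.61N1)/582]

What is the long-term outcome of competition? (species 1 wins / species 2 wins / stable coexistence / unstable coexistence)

Compare the nullcline intercepts: K1/α12 = 814/1.61 = 506 < K2 = 582; K2/α21 = 582/1.61 = 361 < K1 = 814.
Since both are reversed, neither can invade when rare; the interior point is a saddle.

unstable coexistence (outcome depends on initial conditions)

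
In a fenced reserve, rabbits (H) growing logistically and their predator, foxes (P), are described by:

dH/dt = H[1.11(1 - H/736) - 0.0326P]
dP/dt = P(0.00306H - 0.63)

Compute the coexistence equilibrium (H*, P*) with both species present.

H* ≈ 206, P* ≈ 24.5

From dP/dt = 0 with P > 0: 0.00306H* = 0.63, so H* = 206.
Substitute into dH/dt = 0: 1.11(1 - 206/736) = 0.0326P*.
The bracket is 0.72, giving P* = 0.799/0.0326 = 24.5.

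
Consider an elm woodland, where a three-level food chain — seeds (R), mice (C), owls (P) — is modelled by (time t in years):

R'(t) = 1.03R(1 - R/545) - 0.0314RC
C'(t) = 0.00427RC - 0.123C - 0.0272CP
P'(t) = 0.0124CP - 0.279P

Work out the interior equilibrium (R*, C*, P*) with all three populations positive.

From dP/dt = 0: 0.0124C* = 0.279, so C* = 22.5.
From dR/dt = 0: 1.03(1 - R*/545) = 0.0314·22.5, giving R* = 545·(1 - 0.686) = 171.
From dC/dt = 0: 0.00427·171 - 0.123 = 0.0272P*, so P* = 0.608/0.0272 = 22.3.

R* ≈ 171, C* ≈ 22.5, P* ≈ 22.3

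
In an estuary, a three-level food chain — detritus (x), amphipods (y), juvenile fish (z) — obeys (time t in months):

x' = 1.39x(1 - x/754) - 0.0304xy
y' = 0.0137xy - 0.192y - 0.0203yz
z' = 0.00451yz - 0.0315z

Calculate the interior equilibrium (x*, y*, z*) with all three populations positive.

x* ≈ 639, y* ≈ 6.98, z* ≈ 422

From dz/dt = 0: 0.00451y* = 0.0315, so y* = 6.98.
From dx/dt = 0: 1.39(1 - x*/754) = 0.0304·6.98, giving x* = 754·(1 - 0.153) = 639.
From dy/dt = 0: 0.0137·639 - 0.192 = 0.0203z*, so z* = 8.56/0.0203 = 422.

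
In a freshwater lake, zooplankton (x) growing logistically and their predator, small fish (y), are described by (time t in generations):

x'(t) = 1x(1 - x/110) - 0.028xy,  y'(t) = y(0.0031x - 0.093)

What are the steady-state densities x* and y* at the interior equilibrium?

From dy/dt = 0 with y > 0: 0.0031x* = 0.093, so x* = 30.
Substitute into dx/dt = 0: 1(1 - 30/110) = 0.028y*.
The bracket is 0.727, giving y* = 0.727/0.028 = 26.

x* ≈ 30, y* ≈ 26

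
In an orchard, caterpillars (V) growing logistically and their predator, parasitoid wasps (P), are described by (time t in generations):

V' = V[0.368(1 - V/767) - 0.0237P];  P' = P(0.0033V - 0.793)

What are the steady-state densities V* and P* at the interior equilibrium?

V* ≈ 240, P* ≈ 10.7

From dP/dt = 0 with P > 0: 0.0033V* = 0.793, so V* = 240.
Substitute into dV/dt = 0: 0.368(1 - 240/767) = 0.0237P*.
The bracket is 0.687, giving P* = 0.253/0.0237 = 10.7.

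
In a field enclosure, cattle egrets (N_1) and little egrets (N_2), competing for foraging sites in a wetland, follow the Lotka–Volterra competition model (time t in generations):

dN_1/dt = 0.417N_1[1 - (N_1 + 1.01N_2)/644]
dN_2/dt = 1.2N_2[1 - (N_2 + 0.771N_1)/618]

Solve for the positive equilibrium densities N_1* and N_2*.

Setting both brackets to zero gives the nullclines N_1 + 1.01N_2 = 644 and 0.771N_1 + N_2 = 618.
Substituting N_2 = 618 - 0.771N_1 into the first: N_1(1 - 1.01·0.771) = 644 - 1.01·618.
So N_1* = 19.8/0.221 = 89.6, and then N_2* = 618 - 0.771·89.6 = 549.

N_1* ≈ 89.6, N_2* ≈ 549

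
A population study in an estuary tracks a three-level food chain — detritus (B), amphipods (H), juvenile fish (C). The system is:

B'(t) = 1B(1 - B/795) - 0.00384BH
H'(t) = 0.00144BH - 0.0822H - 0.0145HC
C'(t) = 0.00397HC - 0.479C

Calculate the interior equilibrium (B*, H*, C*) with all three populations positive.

From dC/dt = 0: 0.00397H* = 0.479, so H* = 121.
From dB/dt = 0: 1(1 - B*/795) = 0.00384·121, giving B* = 795·(1 - 0.463) = 427.
From dH/dt = 0: 0.00144·427 - 0.0822 = 0.0145C*, so C* = 0.532/0.0145 = 36.7.

B* ≈ 427, H* ≈ 121, C* ≈ 36.7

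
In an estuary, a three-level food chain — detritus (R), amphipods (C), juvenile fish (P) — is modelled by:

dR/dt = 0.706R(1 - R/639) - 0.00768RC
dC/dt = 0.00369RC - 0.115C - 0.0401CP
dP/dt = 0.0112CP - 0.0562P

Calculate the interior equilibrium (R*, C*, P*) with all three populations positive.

R* ≈ 604, C* ≈ 5.02, P* ≈ 52.7

From dP/dt = 0: 0.0112C* = 0.0562, so C* = 5.02.
From dR/dt = 0: 0.706(1 - R*/639) = 0.00768·5.02, giving R* = 639·(1 - 0.0546) = 604.
From dC/dt = 0: 0.00369·604 - 0.115 = 0.0401P*, so P* = 2.11/0.0401 = 52.7.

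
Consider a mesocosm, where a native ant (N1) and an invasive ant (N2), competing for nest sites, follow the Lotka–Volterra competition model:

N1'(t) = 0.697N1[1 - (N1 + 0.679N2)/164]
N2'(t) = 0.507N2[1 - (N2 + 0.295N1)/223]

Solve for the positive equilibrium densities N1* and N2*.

Setting both brackets to zero gives the nullclines N1 + 0.679N2 = 164 and 0.295N1 + N2 = 223.
Substituting N2 = 223 - 0.295N1 into the first: N1(1 - 0.679·0.295) = 164 - 0.679·223.
So N1* = 12.6/0.8 = 15.7, and then N2* = 223 - 0.295·15.7 = 218.

N1* ≈ 15.7, N2* ≈ 218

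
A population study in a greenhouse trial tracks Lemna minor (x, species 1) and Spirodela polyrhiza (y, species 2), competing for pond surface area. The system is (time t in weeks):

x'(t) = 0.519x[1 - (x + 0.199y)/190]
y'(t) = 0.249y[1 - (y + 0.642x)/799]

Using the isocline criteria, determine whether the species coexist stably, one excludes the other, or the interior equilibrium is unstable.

stable coexistence

Compare the nullcline intercepts: K1/α12 = 190/0.199 = 955 > K2 = 799; K2/α21 = 799/0.642 = 1240 > K1 = 190.
Since both inequalities hold, each species can invade when rare, so the interior equilibrium is stable.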